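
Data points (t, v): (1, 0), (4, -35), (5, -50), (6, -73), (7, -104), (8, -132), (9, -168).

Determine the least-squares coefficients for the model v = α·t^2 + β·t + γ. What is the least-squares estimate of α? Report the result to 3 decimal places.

The normal equations are: 15236·α + 1990·β + 272·γ = -31590;  1990·α + 272·β + 40·γ = -4124;  272·α + 40·β + 7·γ = -562.
(Σt^2·t^2 = 15236, Σt^2·t = 1990, Σt^2 = 272, Σt·t = 272, Σt = 40, Σ1 = 7, Σt^2·v = -31590, Σt·v = -4124, Σv = -562.)
Solving the 3×3 system (Gaussian elimination) gives α = -45338/22449, β = -16853/22449, γ = 18558/7483.

α = -2.020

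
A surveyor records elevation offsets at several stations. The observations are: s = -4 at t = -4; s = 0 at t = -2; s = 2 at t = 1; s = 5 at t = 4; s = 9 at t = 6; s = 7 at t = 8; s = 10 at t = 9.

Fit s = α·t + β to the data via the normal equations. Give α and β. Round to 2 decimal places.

Entries of XᵀX: Σt·t = 218, Σt = 22, Σ1 = 7.
Moment sums: Σt·s = 238, Σs = 29.
So XᵀX·[α, β]ᵀ = Xᵀs: [[218, 22]; [22, 7]]·[α, β]ᵀ = [238, 29]ᵀ.
Δ = 218·7 − 22² = 1042.
α = (238·7 − 22·29)/1042 = 514/521; β = (218·29 − 22·238)/1042 = 543/521.

α = 0.99, β = 1.04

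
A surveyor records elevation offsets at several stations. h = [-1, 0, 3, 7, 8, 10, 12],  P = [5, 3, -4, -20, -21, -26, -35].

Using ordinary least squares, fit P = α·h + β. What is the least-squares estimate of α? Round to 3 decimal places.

Compute the Gram sums: Σh·h = 367, Σh = 39, Σ1 = 7.
Moment sums: Σh·P = -1005, ΣP = -98.
So MᵀM·[α, β]ᵀ = MᵀP: [[367, 39]; [39, 7]]·[α, β]ᵀ = [-1005, -98]ᵀ.
Determinant 367·7 − 39² = 1048.
α = ((-1005)·7 − 39·(-98))/1048 = -3213/1048; β = (367·(-98) − 39·(-1005))/1048 = 3229/1048.

α = -3.066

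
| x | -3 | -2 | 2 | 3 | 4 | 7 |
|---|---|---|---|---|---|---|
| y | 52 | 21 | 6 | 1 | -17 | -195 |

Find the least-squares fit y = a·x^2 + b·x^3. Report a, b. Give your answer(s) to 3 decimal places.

a = 2.937, b = -0.988

Entries of AᵀA: Σx^2·x^2 = 2851, Σx^2·x^3 = 17831, Σx^3·x^3 = 123331.
And Σx^2·y = -9242, Σx^3·y = -69470.
AᵀA·[a, b]ᵀ = Aᵀy becomes [[2851, 17831]; [17831, 123331]]·[a, b]ᵀ = [-9242, -69470]ᵀ.
Eliminating b: 123331·(row 1) − 17831·(row 2) gives 33672120·a = 123331·(-9242) − 17831·(-69470) = 98894468, so a = 24723617/8418030.
Then b = ((-69470) − 17831·(24723617/8418030))/123331 = -8316217/8418030.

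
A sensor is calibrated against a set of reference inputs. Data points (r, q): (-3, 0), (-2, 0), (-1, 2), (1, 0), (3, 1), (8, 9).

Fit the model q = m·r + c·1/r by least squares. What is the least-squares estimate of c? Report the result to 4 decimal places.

c = -2.6549

Sums needed: Σr·r = 88, Σr·1/r = 6, Σ1/r·1/r = 1433/576.
Moment sums: Σr·q = 73, Σ1/r·q = -13/24.
Normal equations: [[88, 6]; [6, 1433/576]]·[m, c]ᵀ = [73, -13/24]ᵀ.
Determinant 88·(1433/576) − 6² = 13171/72.
m = (73·(1433/576) − 6·(-13/24))/(13171/72) = 106481/105368; c = (88·(-13/24) − 6·73)/(13171/72) = -34968/13171.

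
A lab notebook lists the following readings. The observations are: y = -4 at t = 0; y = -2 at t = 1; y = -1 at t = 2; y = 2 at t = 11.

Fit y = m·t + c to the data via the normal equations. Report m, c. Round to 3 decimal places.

m = 0.461, c = -2.864

Normal-equation sums: Σt·t = 126, Σt = 14, Σ1 = 4.
And Σt·y = 18, Σy = -5.
Eliminating c: 4·(row 1) − 14·(row 2) gives 308·m = 4·18 − 14·(-5) = 142, so m = 71/154.
Then c = ((-5) − 14·(71/154))/4 = -63/22.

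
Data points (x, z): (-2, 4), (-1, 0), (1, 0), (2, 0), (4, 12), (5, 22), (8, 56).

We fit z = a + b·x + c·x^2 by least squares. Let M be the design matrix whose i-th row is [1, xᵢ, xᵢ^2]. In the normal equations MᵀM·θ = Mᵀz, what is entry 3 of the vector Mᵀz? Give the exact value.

4342

Entry 3 ↔ basis x^2, so (Mᵀz)_{3} = Σᵢ (x^2)·zᵢ = (4)·(4) + (1)·(0) + (1)·(0) + (4)·(0) + (16)·(12) + (25)·(22) + (64)·(56) = 4342.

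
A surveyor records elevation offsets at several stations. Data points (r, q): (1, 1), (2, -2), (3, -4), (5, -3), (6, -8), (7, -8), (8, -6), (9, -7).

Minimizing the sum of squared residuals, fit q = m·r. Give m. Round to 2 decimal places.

XᵀX·[m]ᵀ = Xᵀq reads: 269·m = -245.
(Σr·r = 269, Σr·q = -245.)
m = (-245)/269 = -0.910781.

m = -0.91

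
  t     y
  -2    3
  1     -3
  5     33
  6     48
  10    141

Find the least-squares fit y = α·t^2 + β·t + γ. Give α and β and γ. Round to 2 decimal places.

The normal system MᵀM·[α, β, γ]ᵀ = Mᵀy is [[11938, 1334, 166]; [1334, 166, 20]; [166, 20, 5]]·[α, β, γ]ᵀ = [16662, 1854, 222]ᵀ.
Solving the 3×3 system (Gaussian elimination) gives α = 31637/21626, β = -3559/21626, γ = -37959/10813.

α = 1.46, β = -0.16, γ = -3.51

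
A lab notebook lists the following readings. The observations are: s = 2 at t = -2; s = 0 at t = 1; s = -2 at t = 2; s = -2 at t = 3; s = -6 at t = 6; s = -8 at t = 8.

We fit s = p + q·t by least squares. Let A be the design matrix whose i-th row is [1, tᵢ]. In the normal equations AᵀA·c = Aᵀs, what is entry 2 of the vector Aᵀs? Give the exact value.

Entry 2 ↔ basis t, so (Aᵀs)_{2} = Σᵢ (t)·sᵢ = (-2)·(2) + (1)·(0) + (2)·(-2) + (3)·(-2) + (6)·(-6) + (8)·(-8) = -114.

-114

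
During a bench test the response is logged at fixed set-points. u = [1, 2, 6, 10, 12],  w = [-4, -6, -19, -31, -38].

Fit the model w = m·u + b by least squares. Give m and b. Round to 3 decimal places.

Compute the Gram sums: Σu·u = 285, Σu = 31, Σ1 = 5.
Right-hand side: Σu·w = -896, Σw = -98.
So MᵀM·[m, b]ᵀ = Mᵀw: [[285, 31]; [31, 5]]·[m, b]ᵀ = [-896, -98]ᵀ.
Eliminating b: 5·(row 1) − 31·(row 2) gives 464·m = 5·(-896) − 31·(-98) = -1442, so m = -721/232.
Then b = ((-98) − 31·(-721/232))/5 = -77/232.

m = -3.108, b = -0.332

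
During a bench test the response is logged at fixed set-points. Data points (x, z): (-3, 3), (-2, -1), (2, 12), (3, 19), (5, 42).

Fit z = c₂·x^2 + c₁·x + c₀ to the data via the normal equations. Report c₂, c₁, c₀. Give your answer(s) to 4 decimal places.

Normal-equation sums: Σx^2·x^2 = 819, Σx^2·x = 125, Σx^2 = 51, Σx·x = 51, Σx = 5, Σ1 = 5.
For Aᵀz: Σx^2·z = 1292, Σx·z = 284, Σz = 75.
Solving the 3×3 system (Gaussian elimination) gives c₂ = 5485/5168, c₁ = 14657/5168, c₀ = 91/68.

c₂ = 1.0613, c₁ = 2.8361, c₀ = 1.3382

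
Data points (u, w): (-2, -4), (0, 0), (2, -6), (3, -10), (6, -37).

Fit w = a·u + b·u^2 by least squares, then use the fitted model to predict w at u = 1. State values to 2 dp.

Forming AᵀA = [[53, 243]; [243, 1409]] and Aᵀw = [-256, -1462]ᵀ gives AᵀA·[a, b]ᵀ = Aᵀw.
Determinant 53·1409 − 243² = 15628.
a = ((-256)·1409 − 243·(-1462))/15628 = -2719/7814; b = (53·(-1462) − 243·(-256))/15628 = -7639/7814.
At u = 1: ŵ = (-2719/7814)·(1) + (-7639/7814)·(1) = -5179/3907.

ŵ = -1.33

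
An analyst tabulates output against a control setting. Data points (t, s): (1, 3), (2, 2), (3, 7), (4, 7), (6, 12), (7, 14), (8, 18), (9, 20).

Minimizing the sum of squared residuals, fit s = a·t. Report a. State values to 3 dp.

Entries of AᵀA: Σt·t = 260.
Moment sums: Σt·s = 550.
Normal equations: [[260]]·[a]ᵀ = [550]ᵀ.
a = 550/260 = 2.11538.

a = 2.115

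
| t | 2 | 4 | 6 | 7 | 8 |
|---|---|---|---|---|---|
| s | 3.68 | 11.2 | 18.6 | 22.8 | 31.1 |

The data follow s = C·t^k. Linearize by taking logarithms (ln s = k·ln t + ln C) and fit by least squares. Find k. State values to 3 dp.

Linearized form: ln s = k·ln t + ln C. From the 5 transformed points,
Σln t = 7.8966, Σ(ln t)² = 13.7233, Σln s = 13.2060, Σln t·ln s = 22.7217.
Equations: 13.7233·k + 7.8966·ln C = 22.7217;  7.8966·k + 5·ln C = 13.2060.
Slope k = (n·Σln t·ln s − Σln t·Σln s)/(n·Σ(ln t)² − (Σln t)²) = (5·22.7217 − 7.8966·13.2060)/6.2610 = 1.48973; ln C = (Σln s − k·Σln t)/n = 0.28845.

k = 1.490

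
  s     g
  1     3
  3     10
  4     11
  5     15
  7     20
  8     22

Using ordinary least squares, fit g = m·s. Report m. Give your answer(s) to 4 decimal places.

m = 2.8537

Setting ∂/∂m … = 0 gives: 164·m = 468.
Hence m = 468 / 164 ≈ 2.85366.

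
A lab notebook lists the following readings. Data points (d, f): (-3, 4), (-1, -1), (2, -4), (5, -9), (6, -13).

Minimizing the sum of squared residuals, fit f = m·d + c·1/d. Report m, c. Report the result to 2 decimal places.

Entries of AᵀA: Σd·d = 75, Σd·1/d = 5, Σ1/d·1/d = 643/450.
Right-hand side: Σd·f = -142, Σ1/d·f = -63/10.
AᵀA·[m, c]ᵀ = Aᵀf becomes [[75, 5]; [5, 643/450]]·[m, c]ᵀ = [-142, -63/10]ᵀ.
Δ = 75·(643/450) − 5² = 493/6.
m = ((-142)·(643/450) − 5·(-63/10))/(493/6) = -77131/36975; c = (75·(-63/10) − 5·(-142))/(493/6) = 1425/493.

m = -2.09, c = 2.89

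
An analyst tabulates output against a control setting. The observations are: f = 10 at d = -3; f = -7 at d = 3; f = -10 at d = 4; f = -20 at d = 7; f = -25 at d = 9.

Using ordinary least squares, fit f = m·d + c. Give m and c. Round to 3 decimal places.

From the data, Σd·d = 164, Σd = 20, Σ1 = 5.
Moment sums: Σd·f = -456, Σf = -52.
MᵀM·[m, c]ᵀ = Mᵀf becomes [[164, 20]; [20, 5]]·[m, c]ᵀ = [-456, -52]ᵀ.
Eliminating c: 5·(row 1) − 20·(row 2) gives 420·m = 5·(-456) − 20·(-52) = -1240, so m = -62/21.
Then c = ((-52) − 20·(-62/21))/5 = 148/105.

m = -2.952, c = 1.410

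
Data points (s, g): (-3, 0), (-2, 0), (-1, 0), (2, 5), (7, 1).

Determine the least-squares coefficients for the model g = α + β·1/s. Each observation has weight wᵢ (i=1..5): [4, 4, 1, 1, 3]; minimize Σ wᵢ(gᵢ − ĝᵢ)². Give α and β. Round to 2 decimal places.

α = 1.32, β = 2.70

Sums needed: Σwᵢ·1 = 13, Σwᵢ·1/s = -143/42, Σwᵢ·1/s·1/s = 4861/1764.
And Σwᵢ·g = 8, Σwᵢ·1/s·g = 41/14.
Normal equations: [[13, -143/42]; [-143/42, 4861/1764]]·[α, β]ᵀ = [8, 41/14]ᵀ.
Δ = 13·(4861/1764) − (-143/42)² = 3562/147.
α = (8·(4861/1764) − (-143/42)·(41/14))/(3562/147) = 56477/42744; β = (13·(41/14) − (-143/42)·8)/(3562/147) = 1477/548.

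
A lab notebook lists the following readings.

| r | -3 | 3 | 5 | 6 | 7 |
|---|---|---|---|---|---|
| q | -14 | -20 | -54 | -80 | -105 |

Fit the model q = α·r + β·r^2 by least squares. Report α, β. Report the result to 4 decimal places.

α = -1.1089, β = -1.9899

XᵀX·[α, β]ᵀ = Xᵀq reads: 128·α + 684·β = -1503;  684·α + 4484·β = -9681.
(Σr·r = 128, Σr·r^2 = 684, Σr^2·r^2 = 4484, Σr·q = -1503, Σr^2·q = -9681.)
det = 128·4484 − 684² = 106096.
α = ((-1503)·4484 − 684·(-9681))/106096 = -387/349; β = (128·(-9681) − 684·(-1503))/106096 = -52779/26524.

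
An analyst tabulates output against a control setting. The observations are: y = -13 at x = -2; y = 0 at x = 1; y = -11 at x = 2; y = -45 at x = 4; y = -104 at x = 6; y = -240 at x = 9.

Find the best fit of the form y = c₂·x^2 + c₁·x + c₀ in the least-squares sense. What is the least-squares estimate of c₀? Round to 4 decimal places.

c₀ = 0.9818

Sums needed: Σx^2·x^2 = 8146, Σx^2·x = 1010, Σx^2 = 142, Σx·x = 142, Σx = 20, Σ1 = 6.
Right-hand side: Σx^2·y = -24000, Σx·y = -2960, Σy = -413.
So MᵀM·[c₂, c₁, c₀]ᵀ = Mᵀy: [[8146, 1010, 142]; [1010, 142, 20]; [142, 20, 6]]·[c₂, c₁, c₀]ᵀ = [-24000, -2960, -413]ᵀ.
Solving the 3×3 system (Gaussian elimination) gives c₂ = -332917/108726, c₁ = 86495/108726, c₀ = 17791/18121.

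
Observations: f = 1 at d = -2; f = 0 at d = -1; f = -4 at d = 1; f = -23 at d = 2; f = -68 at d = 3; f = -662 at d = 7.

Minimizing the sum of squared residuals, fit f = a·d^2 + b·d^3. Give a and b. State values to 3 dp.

Normal-equation sums: Σd^2·d^2 = 2516, Σd^2·d^3 = 17050, Σd^3·d^3 = 118508.
For Aᵀf: Σd^2·f = -33142, Σd^3·f = -229098.
Eliminating b: 118508·(row 1) − 17050·(row 2) gives 7463628·a = 118508·(-33142) − 17050·(-229098) = -21471236, so a = -5367809/1865907.
Then b = ((-229098) − 17050·(-5367809/1865907))/118508 = -2834867/1865907.

a = -2.877, b = -1.519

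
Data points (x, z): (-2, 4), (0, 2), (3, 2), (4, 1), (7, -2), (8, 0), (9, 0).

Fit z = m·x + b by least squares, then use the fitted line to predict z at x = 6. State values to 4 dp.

The normal system MᵀM·[m, b]ᵀ = Mᵀz is [[223, 29]; [29, 7]]·[m, b]ᵀ = [-12, 7]ᵀ.
det = 223·7 − 29² = 720.
m = ((-12)·7 − 29·7)/720 = -287/720; b = (223·7 − 29·(-12))/720 = 1909/720.
At x = 6: ẑ = (-287/720)·(6) + (1909/720)·(1) = 187/720.

ẑ = 0.2597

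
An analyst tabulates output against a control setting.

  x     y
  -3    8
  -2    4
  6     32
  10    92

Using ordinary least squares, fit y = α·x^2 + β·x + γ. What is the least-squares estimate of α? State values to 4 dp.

α = 0.9461

Forming AᵀA = [[11393, 1181, 149]; [1181, 149, 11]; [149, 11, 4]] and Aᵀy = [10440, 1080, 136]ᵀ gives AᵀA·[α, β, γ]ᵀ = Aᵀy.
Row-reducing yields α = 1561/1650, β = -1643/8250, γ = -953/1375.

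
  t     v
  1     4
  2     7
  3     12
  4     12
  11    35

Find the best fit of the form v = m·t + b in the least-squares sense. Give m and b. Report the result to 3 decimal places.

m = 3.073, b = 1.092

Sums needed: Σt·t = 151, Σt = 21, Σ1 = 5.
Right-hand side: Σt·v = 487, Σv = 70.
Determinant 151·5 − 21² = 314.
m = (487·5 − 21·70)/314 = 965/314; b = (151·70 − 21·487)/314 = 343/314.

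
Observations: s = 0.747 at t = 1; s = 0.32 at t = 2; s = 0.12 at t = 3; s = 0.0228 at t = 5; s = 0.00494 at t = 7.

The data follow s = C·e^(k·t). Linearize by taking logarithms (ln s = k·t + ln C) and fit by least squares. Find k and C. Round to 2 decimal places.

k = -0.84, C = 1.64

Taking logs, ln s = k·t + ln C, so regress ln s on t.
Σt = 18.0000, Σ(t)² = 88.0000, Σln s = -12.6428, Σt·ln s = -65.0091.
Equations: 88.0000·k + 18.0000·ln C = -65.0091;  18.0000·k + 5·ln C = -12.6428.
Slope k = (n·Σt·ln s − Σt·Σln s)/(n·Σ(t)² − (Σt)²) = (5·-65.0091 − 18.0000·-12.6428)/116.0000 = -0.84030; ln C = (Σln s − k·Σt)/n = 0.49654, so C = exp(0.49654) = 1.64303.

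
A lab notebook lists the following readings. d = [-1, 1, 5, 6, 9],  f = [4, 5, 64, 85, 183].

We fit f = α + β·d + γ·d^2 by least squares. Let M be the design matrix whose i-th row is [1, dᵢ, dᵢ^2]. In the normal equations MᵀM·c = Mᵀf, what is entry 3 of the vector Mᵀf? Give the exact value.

19492

Entry 3 ↔ basis d^2, so (Mᵀf)_{3} = Σᵢ (d^2)·fᵢ = (1)·(4) + (1)·(5) + (25)·(64) + (36)·(85) + (81)·(183) = 19492.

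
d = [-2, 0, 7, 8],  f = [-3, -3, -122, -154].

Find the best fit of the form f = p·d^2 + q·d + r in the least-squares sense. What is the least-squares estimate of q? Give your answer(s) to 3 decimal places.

The normal system MᵀM·[p, q, r]ᵀ = Mᵀf is [[6513, 847, 117]; [847, 117, 13]; [117, 13, 4]]·[p, q, r]ᵀ = [-15846, -2080, -282]ᵀ.
Solving the 3×3 system (Gaussian elimination) gives p = -49699/26356, q = -99909/26356, r = -39849/13178.

q = -3.791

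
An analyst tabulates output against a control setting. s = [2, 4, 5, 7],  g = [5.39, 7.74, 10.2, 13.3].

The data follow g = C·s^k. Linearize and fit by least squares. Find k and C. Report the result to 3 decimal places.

Taking logs, ln g = k·ln s + ln C, so regress ln g on ln s.
Sums: Σln s = 5.6348, Σ(ln s)² = 8.7791, Σln g = 8.6411, Σln s·ln g = 12.7778.
Normal system: [[8.7791, 5.6348]; [5.6348, 4]]·[k, ln C]ᵀ = [12.7778, 8.6411]ᵀ.
Solving (det = 3.3656): k = 0.71922, ln C = 1.14712, so C = exp(1.14712) = 3.14910.

k = 0.719, C = 3.149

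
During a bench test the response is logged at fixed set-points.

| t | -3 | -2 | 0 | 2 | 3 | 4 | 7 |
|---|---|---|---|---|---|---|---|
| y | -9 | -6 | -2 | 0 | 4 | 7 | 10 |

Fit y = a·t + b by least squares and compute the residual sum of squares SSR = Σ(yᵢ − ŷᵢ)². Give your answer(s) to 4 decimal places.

SSR = 7.4128

The normal system XᵀX·[a, b]ᵀ = Xᵀy is [[91, 11]; [11, 7]]·[a, b]ᵀ = [149, 4]ᵀ.
Δ = 91·7 − 11² = 516.
a = (149·7 − 11·4)/516 = 333/172; b = (91·4 − 11·149)/516 = -425/172.
Residuals: -31/43, 59/172, 81/172, -241/172, 57/86, 297/172, -93/86; SSR = 1275/172.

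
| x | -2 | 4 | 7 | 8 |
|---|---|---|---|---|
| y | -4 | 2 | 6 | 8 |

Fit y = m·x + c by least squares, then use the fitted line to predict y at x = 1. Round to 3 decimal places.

From the data, Σx·x = 133, Σx = 17, Σ1 = 4.
Moment sums: Σx·y = 122, Σy = 12.
So MᵀM·[m, c]ᵀ = Mᵀy: [[133, 17]; [17, 4]]·[m, c]ᵀ = [122, 12]ᵀ.
Δ = 133·4 − 17² = 243.
m = (122·4 − 17·12)/243 = 284/243; c = (133·12 − 17·122)/243 = -478/243.
At x = 1: ŷ = (284/243)·(1) + (-478/243)·(1) = -194/243.

ŷ = -0.798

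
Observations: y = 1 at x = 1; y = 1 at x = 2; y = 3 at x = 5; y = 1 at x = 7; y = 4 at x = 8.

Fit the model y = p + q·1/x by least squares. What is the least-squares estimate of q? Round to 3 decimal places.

AᵀA·[p, q]ᵀ = Aᵀy reads: 5·p + (551/280)·q = 10;  (551/280)·p + (103961/78400)·q = 96/35.
(Σ1 = 5, Σ1/x = 551/280, Σ1/x·1/x = 103961/78400, Σy = 10, Σ1/x·y = 96/35.)
Eliminating q: (103961/78400)·(row 1) − (551/280)·(row 2) gives (54051/19600)·p = (103961/78400)·10 − (551/280)·(96/35) = 308221/39200, so p = 308221/108102.
Then q = ((96/35) − (551/280)·(308221/108102))/(103961/78400) = -116900/54051.

q = -2.163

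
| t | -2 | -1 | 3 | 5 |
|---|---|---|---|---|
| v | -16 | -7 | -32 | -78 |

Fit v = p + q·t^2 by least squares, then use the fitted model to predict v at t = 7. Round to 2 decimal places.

v̂ = -149.17

Forming XᵀX = [[4, 39]; [39, 723]] and Xᵀv = [-133, -2309]ᵀ gives XᵀX·[p, q]ᵀ = Xᵀv.
Δ = 4·723 − 39² = 1371.
p = ((-133)·723 − 39·(-2309))/1371 = -2036/457; q = (4·(-2309) − 39·(-133))/1371 = -4049/1371.
At t = 7: v̂ = (-2036/457)·(1) + (-4049/1371)·(49) = -204509/1371.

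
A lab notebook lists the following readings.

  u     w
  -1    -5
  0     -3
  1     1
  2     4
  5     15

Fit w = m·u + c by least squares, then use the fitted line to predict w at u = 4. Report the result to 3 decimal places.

Normal-equation sums: Σu·u = 31, Σu = 7, Σ1 = 5.
For Xᵀw: Σu·w = 89, Σw = 12.
Δ = 31·5 − 7² = 106.
m = (89·5 − 7·12)/106 = 361/106; c = (31·12 − 7·89)/106 = -251/106.
At u = 4: ŵ = (361/106)·(4) + (-251/106)·(1) = 1193/106.

ŵ = 11.255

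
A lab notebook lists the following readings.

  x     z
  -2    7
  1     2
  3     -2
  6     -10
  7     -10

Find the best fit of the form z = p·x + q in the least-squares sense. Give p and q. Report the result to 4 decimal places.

Setting ∂/∂p … = 0 gives: 99·p + 15·q = -148;  15·p + 5·q = -13.
(Σx·x = 99, Σx = 15, Σ1 = 5, Σx·z = -148, Σz = -13.)
Δ = 99·5 − 15² = 270.
p = ((-148)·5 − 15·(-13))/270 = -109/54; q = (99·(-13) − 15·(-148))/270 = 311/90.

p = -2.0185, q = 3.4556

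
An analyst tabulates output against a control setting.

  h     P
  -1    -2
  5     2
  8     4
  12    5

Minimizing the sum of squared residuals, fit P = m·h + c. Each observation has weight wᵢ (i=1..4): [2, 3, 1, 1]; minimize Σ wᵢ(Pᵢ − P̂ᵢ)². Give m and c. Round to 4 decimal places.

MᵀWM·[m, c]ᵀ = MᵀWP reads: 285·m + 33·c = 126;  33·m + 7·c = 11.
Eliminating c: 7·(row 1) − 33·(row 2) gives 906·m = 7·126 − 33·11 = 519, so m = 173/302.
Then c = (11 − 33·(173/302))/7 = -341/302.

m = 0.5728, c = -1.1291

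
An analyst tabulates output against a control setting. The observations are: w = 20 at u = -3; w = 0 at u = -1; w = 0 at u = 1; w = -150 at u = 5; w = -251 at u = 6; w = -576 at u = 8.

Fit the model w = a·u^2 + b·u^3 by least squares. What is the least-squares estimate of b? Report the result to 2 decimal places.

b = -1.01

AᵀA·[a, b]ᵀ = Aᵀw reads: 6100·a + 43426·b = -49470;  43426·a + 325156·b = -368418.
(Σu^2·u^2 = 6100, Σu^2·u^3 = 43426, Σu^3·u^3 = 325156, Σu^2·w = -49470, Σu^3·w = -368418.)
det = 6100·325156 − 43426² = 97634124.
a = ((-49470)·325156 − 43426·(-368418))/97634124 = -7212271/8136177; b = (6100·(-368418) − 43426·(-49470))/97634124 = -8255465/8136177.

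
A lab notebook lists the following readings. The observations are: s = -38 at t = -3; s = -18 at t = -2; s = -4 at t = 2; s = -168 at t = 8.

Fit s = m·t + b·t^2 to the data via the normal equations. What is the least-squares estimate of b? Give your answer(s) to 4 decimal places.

b = -3.0535

Entries of AᵀA: Σt·t = 81, Σt·t^2 = 485, Σt^2·t^2 = 4209.
For Aᵀs: Σt·s = -1202, Σt^2·s = -11182.
AᵀA·[m, b]ᵀ = Aᵀs becomes [[81, 485]; [485, 4209]]·[m, b]ᵀ = [-1202, -11182]ᵀ.
Δ = 81·4209 − 485² = 105704.
m = ((-1202)·4209 − 485·(-11182))/105704 = 91013/26426; b = (81·(-11182) − 485·(-1202))/105704 = -80693/26426.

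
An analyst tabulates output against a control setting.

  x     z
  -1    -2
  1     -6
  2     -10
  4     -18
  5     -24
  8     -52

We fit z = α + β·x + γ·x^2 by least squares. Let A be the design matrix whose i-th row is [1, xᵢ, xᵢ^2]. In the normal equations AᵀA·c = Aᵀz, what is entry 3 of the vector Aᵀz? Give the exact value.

-4264

Entry 3 ↔ basis x^2, so (Aᵀz)_{3} = Σᵢ (x^2)·zᵢ = (1)·(-2) + (1)·(-6) + (4)·(-10) + (16)·(-18) + (25)·(-24) + (64)·(-52) = -4264.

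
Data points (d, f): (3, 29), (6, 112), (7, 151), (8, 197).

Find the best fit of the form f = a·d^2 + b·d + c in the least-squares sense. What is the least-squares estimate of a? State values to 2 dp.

a = 2.99

Entries of MᵀM: Σd^2·d^2 = 7874, Σd^2·d = 1098, Σd^2 = 158, Σd·d = 158, Σd = 24, Σ1 = 4.
Right-hand side: Σd^2·f = 24300, Σd·f = 3392, Σf = 489.
So MᵀM·[a, b, c]ᵀ = Mᵀf: [[7874, 1098, 158]; [1098, 158, 24]; [158, 24, 4]]·[a, b, c]ᵀ = [24300, 3392, 489]ᵀ.
Row-reducing yields a = 1083/362, b = 239/362, c = 21/181.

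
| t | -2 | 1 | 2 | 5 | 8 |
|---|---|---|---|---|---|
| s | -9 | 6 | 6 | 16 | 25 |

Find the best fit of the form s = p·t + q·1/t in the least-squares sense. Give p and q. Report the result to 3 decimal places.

XᵀX·[p, q]ᵀ = Xᵀs reads: 98·p + 5·q = 316;  5·p + (2489/1600)·q = 793/40.
(Σt·t = 98, Σt·1/t = 5, Σ1/t·1/t = 2489/1600, Σt·s = 316, Σ1/t·s = 793/40.)
Eliminating q: (2489/1600)·(row 1) − 5·(row 2) gives (101961/800)·p = (2489/1600)·316 − 5·(793/40) = 156981/400, so p = 104654/33987.
Then q = ((793/40) − 5·(104654/33987))/(2489/1600) = 96760/33987.

p = 3.079, q = 2.847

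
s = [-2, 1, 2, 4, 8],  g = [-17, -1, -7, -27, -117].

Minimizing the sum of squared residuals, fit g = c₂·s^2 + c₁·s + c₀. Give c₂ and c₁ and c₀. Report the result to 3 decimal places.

c₂ = -2.107, c₁ = 2.585, c₀ = -3.011

From the data, Σs^2·s^2 = 4385, Σs^2·s = 577, Σs^2 = 89, Σs·s = 89, Σs = 13, Σ1 = 5.
And Σs^2·g = -8017, Σs·g = -1025, Σg = -169.
AᵀA·[c₂, c₁, c₀]ᵀ = Aᵀg becomes [[4385, 577, 89]; [577, 89, 13]; [89, 13, 5]]·[c₂, c₁, c₀]ᵀ = [-8017, -1025, -169]ᵀ.
Inverting the 3×3 Gram matrix, [c₂, c₁, c₀]ᵀ = [-2573/1221, 1052/407, -3676/1221]ᵀ.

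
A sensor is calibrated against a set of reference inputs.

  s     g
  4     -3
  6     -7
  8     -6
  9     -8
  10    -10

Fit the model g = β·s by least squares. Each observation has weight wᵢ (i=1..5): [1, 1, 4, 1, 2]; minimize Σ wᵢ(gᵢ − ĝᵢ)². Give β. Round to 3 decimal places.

Sums needed: Σwᵢ·s·s = 589.
Right-hand side: Σwᵢ·s·g = -518.
So MᵀWM·[β]ᵀ = MᵀWg: [[589]]·[β]ᵀ = [-518]ᵀ.
Hence β = -518 / 589 ≈ -0.879457.

β = -0.879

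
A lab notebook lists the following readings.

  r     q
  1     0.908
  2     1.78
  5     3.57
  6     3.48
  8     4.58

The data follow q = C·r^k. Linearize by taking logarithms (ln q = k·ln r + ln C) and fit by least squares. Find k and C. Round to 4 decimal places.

Linearized form: ln q = k·ln r + ln C. From the 5 transformed points,
XᵀX = [[10.6052, 6.1738]; [6.1738, 5]], rhs = [7.8465, 4.5214]ᵀ  (here Σln r = 6.1738, Σ(ln r)² = 10.6052, Σln q = 4.5214, Σln r·ln q = 7.8465).
Δ = 10.6052·5 − (6.1738)² = 14.9105; k = (7.8465·5 − 6.1738·4.5214)/14.9105 = 0.75907, ln C = (10.6052·4.5214 − 6.1738·7.8465)/14.9105 = -0.03299, so C = exp(-0.03299) = 0.96755.

k = 0.7591, C = 0.9675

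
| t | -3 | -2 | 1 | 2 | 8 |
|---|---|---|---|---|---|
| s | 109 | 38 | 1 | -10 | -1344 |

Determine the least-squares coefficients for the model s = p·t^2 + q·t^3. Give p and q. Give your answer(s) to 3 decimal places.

AᵀA·[p, q]ᵀ = Aᵀs reads: 4210·p + 32526·q = -84922;  32526·p + 263002·q = -691454.
Determinant 4210·263002 − 32526² = 49297744.
p = ((-84922)·263002 − 32526·(-691454))/49297744 = 237160/75149; q = (4210·(-691454) − 32526·(-84922))/49297744 = -226903/75149.

p = 3.156, q = -3.019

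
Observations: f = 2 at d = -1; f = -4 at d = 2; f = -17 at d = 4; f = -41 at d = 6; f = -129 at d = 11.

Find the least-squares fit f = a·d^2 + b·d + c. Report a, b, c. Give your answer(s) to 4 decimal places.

a = -0.9860, b = -1.0876, c = 2.0859

Normal-equation sums: Σd^2·d^2 = 16210, Σd^2·d = 1618, Σd^2 = 178, Σd·d = 178, Σd = 22, Σ1 = 5.
Moment sums: Σd^2·f = -17371, Σd·f = -1743, Σf = -189.
AᵀA·[a, b, c]ᵀ = Aᵀf becomes [[16210, 1618, 178]; [1618, 178, 22]; [178, 22, 5]]·[a, b, c]ᵀ = [-17371, -1743, -189]ᵀ.
Inverting the 3×3 Gram matrix, [a, b, c]ᵀ = [-64589/65508, -71245/65508, 11387/5459]ᵀ.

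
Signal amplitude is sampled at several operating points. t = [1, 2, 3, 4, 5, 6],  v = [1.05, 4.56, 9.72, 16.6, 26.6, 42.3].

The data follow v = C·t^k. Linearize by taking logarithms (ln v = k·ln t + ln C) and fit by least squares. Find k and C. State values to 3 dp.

Linearized form: ln v = k·ln t + ln C. From the 6 transformed points,
Σln t = 6.5793, Σ(ln t)² = 9.4099, Σln v = 13.6754, Σln t·ln v = 19.4350.
Equations: 9.4099·k + 6.5793·ln C = 19.4350;  6.5793·k + 6·ln C = 13.6754.
Slope k = (n·Σln t·ln v − Σln t·Σln v)/(n·Σ(ln t)² − (Σln t)²) = (6·19.4350 − 6.5793·13.6754)/13.1729 = 2.02205; ln C = (Σln v − k·Σln t)/n = 0.06197, so C = exp(0.06197) = 1.06393.

k = 2.022, C = 1.064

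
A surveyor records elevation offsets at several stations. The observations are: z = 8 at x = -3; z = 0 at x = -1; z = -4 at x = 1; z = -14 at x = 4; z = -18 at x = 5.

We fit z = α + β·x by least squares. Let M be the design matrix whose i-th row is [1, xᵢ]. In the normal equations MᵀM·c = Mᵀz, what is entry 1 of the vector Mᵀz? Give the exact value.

Entry 1 ↔ basis 1, so (Mᵀz)_{1} = Σᵢ zᵢ = (1)·(8) + (1)·(0) + (1)·(-4) + (1)·(-14) + (1)·(-18) = -28.

-28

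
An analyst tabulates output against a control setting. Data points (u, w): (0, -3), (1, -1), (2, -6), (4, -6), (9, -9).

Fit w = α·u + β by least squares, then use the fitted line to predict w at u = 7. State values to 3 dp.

ŵ = -7.843

From the data, Σu·u = 102, Σu = 16, Σ1 = 5.
Moment sums: Σu·w = -118, Σw = -25.
Δ = 102·5 − 16² = 254.
α = ((-118)·5 − 16·(-25))/254 = -95/127; β = (102·(-25) − 16·(-118))/254 = -331/127.
At u = 7: ŵ = (-95/127)·(7) + (-331/127)·(1) = -996/127.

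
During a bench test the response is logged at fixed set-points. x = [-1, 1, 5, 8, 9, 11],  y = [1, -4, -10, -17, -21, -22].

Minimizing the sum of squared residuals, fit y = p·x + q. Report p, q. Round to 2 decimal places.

p = -1.98, q = -1.29

Sums needed: Σx·x = 293, Σx = 33, Σ1 = 6.
And Σx·y = -622, Σy = -73.
MᵀM·[p, q]ᵀ = Mᵀy becomes [[293, 33]; [33, 6]]·[p, q]ᵀ = [-622, -73]ᵀ.
Determinant 293·6 − 33² = 669.
p = ((-622)·6 − 33·(-73))/669 = -441/223; q = (293·(-73) − 33·(-622))/669 = -863/669.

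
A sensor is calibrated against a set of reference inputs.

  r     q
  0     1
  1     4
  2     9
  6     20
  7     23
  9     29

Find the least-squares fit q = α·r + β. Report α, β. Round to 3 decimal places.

Compute the Gram sums: Σr·r = 171, Σr = 25, Σ1 = 6.
Right-hand side: Σr·q = 564, Σq = 86.
So MᵀM·[α, β]ᵀ = Mᵀq: [[171, 25]; [25, 6]]·[α, β]ᵀ = [564, 86]ᵀ.
Eliminating β: 6·(row 1) − 25·(row 2) gives 401·α = 6·564 − 25·86 = 1234, so α = 1234/401.
Then β = (86 − 25·(1234/401))/6 = 606/401.

α = 3.077, β = 1.511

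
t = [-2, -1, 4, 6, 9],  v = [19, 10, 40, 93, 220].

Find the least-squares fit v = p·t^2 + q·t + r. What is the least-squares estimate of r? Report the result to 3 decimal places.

r = 2.920

Compute the Gram sums: Σt^2·t^2 = 8130, Σt^2·t = 1000, Σt^2 = 138, Σt·t = 138, Σt = 16, Σ1 = 5.
Moment sums: Σt^2·v = 21894, Σt·v = 2650, Σv = 382.
Normal equations: [[8130, 1000, 138]; [1000, 138, 16]; [138, 16, 5]]·[p, q, r]ᵀ = [21894, 2650, 382]ᵀ.
Inverting the 3×3 Gram matrix, [p, q, r]ᵀ = [235097/79087, -211677/79087, 230936/79087]ᵀ.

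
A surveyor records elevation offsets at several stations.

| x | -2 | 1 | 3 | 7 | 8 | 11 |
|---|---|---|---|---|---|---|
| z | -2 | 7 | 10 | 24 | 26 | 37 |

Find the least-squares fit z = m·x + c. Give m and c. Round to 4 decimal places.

m = 2.9659, c = 3.1591

Sums needed: Σx·x = 248, Σx = 28, Σ1 = 6.
For Aᵀz: Σx·z = 824, Σz = 102.
Normal equations: [[248, 28]; [28, 6]]·[m, c]ᵀ = [824, 102]ᵀ.
Eliminating c: 6·(row 1) − 28·(row 2) gives 704·m = 6·824 − 28·102 = 2088, so m = 261/88.
Then c = (102 − 28·(261/88))/6 = 139/44.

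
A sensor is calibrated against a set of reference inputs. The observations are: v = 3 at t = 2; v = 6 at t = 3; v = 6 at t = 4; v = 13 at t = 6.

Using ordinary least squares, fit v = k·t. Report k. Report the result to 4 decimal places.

k = 1.9385

Normal-equation sums: Σt·t = 65.
For Xᵀv: Σt·v = 126.
XᵀX·[k]ᵀ = Xᵀv becomes [[65]]·[k]ᵀ = [126]ᵀ.
Hence k = 126 / 65 ≈ 1.93846.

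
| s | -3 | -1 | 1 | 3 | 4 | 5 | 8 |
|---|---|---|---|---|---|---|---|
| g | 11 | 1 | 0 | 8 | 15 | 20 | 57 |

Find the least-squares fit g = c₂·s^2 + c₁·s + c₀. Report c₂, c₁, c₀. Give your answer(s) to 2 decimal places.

From the data, Σs^2·s^2 = 5141, Σs^2·s = 701, Σs^2 = 125, Σs·s = 125, Σs = 17, Σ1 = 7.
And Σs^2·g = 4560, Σs·g = 606, Σg = 112.
Inverting the 3×3 Gram matrix, [c₂, c₁, c₀]ᵀ = [47581/49912, -26751/49912, 6949/24956]ᵀ.

c₂ = 0.95, c₁ = -0.54, c₀ = 0.28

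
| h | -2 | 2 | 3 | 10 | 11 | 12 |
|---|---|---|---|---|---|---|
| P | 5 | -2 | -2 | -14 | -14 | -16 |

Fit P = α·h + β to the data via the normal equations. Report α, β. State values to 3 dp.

α = -1.494, β = 1.797

Forming AᵀA = [[382, 36]; [36, 6]] and AᵀP = [-506, -43]ᵀ gives AᵀA·[α, β]ᵀ = AᵀP.
Δ = 382·6 − 36² = 996.
α = ((-506)·6 − 36·(-43))/996 = -124/83; β = (382·(-43) − 36·(-506))/996 = 895/498.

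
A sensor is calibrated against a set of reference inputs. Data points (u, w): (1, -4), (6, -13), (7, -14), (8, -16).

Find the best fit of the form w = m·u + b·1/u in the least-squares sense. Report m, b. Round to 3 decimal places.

Setting ∂/∂m … = 0 gives: 150·m + 4·b = -308;  4·m + (30025/28224)·b = -61/6.
Eliminating b: (30025/28224)·(row 1) − 4·(row 2) gives (675361/4704)·m = (30025/28224)·(-308) − 4·(-61/6) = -289283/1008, so m = -4049962/2026083.
Then b = ((-61/6) − 4·(-4049962/2026083))/(30025/28224) = -1378272/675361.

m = -1.999, b = -2.041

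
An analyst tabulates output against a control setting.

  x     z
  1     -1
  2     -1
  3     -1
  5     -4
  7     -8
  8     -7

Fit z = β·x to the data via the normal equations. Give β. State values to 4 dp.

MᵀM·[β]ᵀ = Mᵀz reads: 152·β = -138.
(Σx·x = 152, Σx·z = -138.)
Hence β = -138 / 152 ≈ -0.907895.

β = -0.9079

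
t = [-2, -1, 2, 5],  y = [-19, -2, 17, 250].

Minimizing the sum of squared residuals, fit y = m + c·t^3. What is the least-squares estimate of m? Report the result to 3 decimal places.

m = -0.745

Compute the Gram sums: Σ1 = 4, Σt^3 = 124, Σt^3·t^3 = 15754.
For Xᵀy: Σy = 246, Σt^3·y = 31540.
So XᵀX·[m, c]ᵀ = Xᵀy: [[4, 124]; [124, 15754]]·[m, c]ᵀ = [246, 31540]ᵀ.
Δ = 4·15754 − 124² = 47640.
m = (246·15754 − 124·31540)/47640 = -8869/11910; c = (4·31540 − 124·246)/47640 = 11957/5955.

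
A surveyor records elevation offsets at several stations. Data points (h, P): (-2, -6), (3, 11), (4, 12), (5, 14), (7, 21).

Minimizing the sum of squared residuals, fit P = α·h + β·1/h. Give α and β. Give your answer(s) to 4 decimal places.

α = 2.9256, β = 1.7328

Entries of AᵀA: Σh·h = 103, Σh·1/h = 5, Σ1/h·1/h = 85381/176400.
Right-hand side: Σh·P = 310, Σ1/h·P = 232/15.
Determinant 103·(85381/176400) − 5² = 4384243/176400.
α = (310·(85381/176400) − 5·(232/15))/(4384243/176400) = 12826510/4384243; β = (103·(232/15) − 5·310)/(4384243/176400) = 7596960/4384243.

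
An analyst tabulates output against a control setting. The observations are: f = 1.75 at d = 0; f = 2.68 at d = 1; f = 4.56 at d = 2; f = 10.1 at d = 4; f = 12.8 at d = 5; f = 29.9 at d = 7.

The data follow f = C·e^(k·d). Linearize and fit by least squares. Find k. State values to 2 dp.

With ln fᵢ as the transformed response and dᵢ as the regressor:
XᵀX = [[95.0000, 19.0000]; [19.0000, 6]], rhs = [49.8028, 11.3226]ᵀ  (here Σd = 19.0000, Σ(d)² = 95.0000, Σln f = 11.3226, Σd·ln f = 49.8028).
Slope k = (n·Σd·ln f − Σd·Σln f)/(n·Σ(d)² − (Σd)²) = (6·49.8028 − 19.0000·11.3226)/209.0000 = 0.40042; ln C = (Σln f − k·Σd)/n = 0.61910.

k = 0.40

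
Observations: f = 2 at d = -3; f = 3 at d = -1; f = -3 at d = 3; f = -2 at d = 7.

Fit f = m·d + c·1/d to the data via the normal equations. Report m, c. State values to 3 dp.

m = -0.291, c = -3.048

Entries of XᵀX: Σd·d = 68, Σd·1/d = 4, Σ1/d·1/d = 548/441.
Right-hand side: Σd·f = -32, Σ1/d·f = -104/21.
Δ = 68·(548/441) − 4² = 30208/441.
m = ((-32)·(548/441) − 4·(-104/21))/(30208/441) = -275/944; c = (68·(-104/21) − 4·(-32))/(30208/441) = -2877/944.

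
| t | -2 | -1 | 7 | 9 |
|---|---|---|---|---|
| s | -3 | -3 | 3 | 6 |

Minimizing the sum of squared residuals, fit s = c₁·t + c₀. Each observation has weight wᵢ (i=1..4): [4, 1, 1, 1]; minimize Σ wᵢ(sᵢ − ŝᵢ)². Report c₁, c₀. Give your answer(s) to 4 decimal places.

From the data, Σwᵢ·t·t = 147, Σwᵢ·t = 7, Σwᵢ·1 = 7.
Moment sums: Σwᵢ·t·s = 102, Σwᵢ·s = -6.
So XᵀWX·[c₁, c₀]ᵀ = XᵀWs: [[147, 7]; [7, 7]]·[c₁, c₀]ᵀ = [102, -6]ᵀ.
det = 147·7 − 7² = 980.
c₁ = (102·7 − 7·(-6))/980 = 27/35; c₀ = (147·(-6) − 7·102)/980 = -57/35.

c₁ = 0.7714, c₀ = -1.6286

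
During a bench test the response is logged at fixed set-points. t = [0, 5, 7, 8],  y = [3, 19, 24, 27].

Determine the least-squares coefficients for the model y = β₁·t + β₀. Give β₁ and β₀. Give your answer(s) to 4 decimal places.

β₁ = 3.0000, β₀ = 3.2500

Sums needed: Σt·t = 138, Σt = 20, Σ1 = 4.
For Xᵀy: Σt·y = 479, Σy = 73.
So XᵀX·[β₁, β₀]ᵀ = Xᵀy: [[138, 20]; [20, 4]]·[β₁, β₀]ᵀ = [479, 73]ᵀ.
Δ = 138·4 − 20² = 152.
β₁ = (479·4 − 20·73)/152 = 3; β₀ = (138·73 − 20·479)/152 = 13/4.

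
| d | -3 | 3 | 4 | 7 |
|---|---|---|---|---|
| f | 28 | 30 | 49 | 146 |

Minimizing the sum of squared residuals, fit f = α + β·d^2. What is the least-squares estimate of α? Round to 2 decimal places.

α = 2.51

From the data, Σ1 = 4, Σd^2 = 83, Σd^2·d^2 = 2819.
Moment sums: Σf = 253, Σd^2·f = 8460.
Determinant 4·2819 − 83² = 4387.
α = (253·2819 − 83·8460)/4387 = 11027/4387; β = (4·8460 − 83·253)/4387 = 12841/4387.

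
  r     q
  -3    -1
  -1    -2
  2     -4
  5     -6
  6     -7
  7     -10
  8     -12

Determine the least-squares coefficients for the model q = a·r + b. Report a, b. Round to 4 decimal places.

From the data, Σr·r = 188, Σr = 24, Σ1 = 7.
Moment sums: Σr·q = -241, Σq = -42.
MᵀM·[a, b]ᵀ = Mᵀq becomes [[188, 24]; [24, 7]]·[a, b]ᵀ = [-241, -42]ᵀ.
det = 188·7 − 24² = 740.
a = ((-241)·7 − 24·(-42))/740 = -679/740; b = (188·(-42) − 24·(-241))/740 = -528/185.

a = -0.9176, b = -2.8541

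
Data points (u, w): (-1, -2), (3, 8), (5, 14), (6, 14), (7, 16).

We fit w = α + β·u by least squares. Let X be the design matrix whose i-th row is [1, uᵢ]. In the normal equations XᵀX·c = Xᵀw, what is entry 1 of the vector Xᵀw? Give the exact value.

Entry 1 ↔ basis 1, so (Xᵀw)_{1} = Σᵢ wᵢ = (1)·(-2) + (1)·(8) + (1)·(14) + (1)·(14) + (1)·(16) = 50.

50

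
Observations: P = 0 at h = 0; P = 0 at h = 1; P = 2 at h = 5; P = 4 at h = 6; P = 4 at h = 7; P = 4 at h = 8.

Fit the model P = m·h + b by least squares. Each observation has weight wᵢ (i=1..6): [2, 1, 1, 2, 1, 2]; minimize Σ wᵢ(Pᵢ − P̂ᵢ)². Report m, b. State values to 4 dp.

m = 0.5642, b = -0.1259

Compute the Gram sums: Σwᵢ·h·h = 275, Σwᵢ·h = 41, Σwᵢ·1 = 9.
For AᵀWP: Σwᵢ·h·P = 150, Σwᵢ·P = 22.
Normal equations: [[275, 41]; [41, 9]]·[m, b]ᵀ = [150, 22]ᵀ.
det = 275·9 − 41² = 794.
m = (150·9 − 41·22)/794 = 224/397; b = (275·22 − 41·150)/794 = -50/397.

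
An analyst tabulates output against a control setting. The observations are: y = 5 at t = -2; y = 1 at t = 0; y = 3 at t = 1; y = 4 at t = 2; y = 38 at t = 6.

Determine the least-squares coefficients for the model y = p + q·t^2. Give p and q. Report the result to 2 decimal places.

The normal system AᵀA·[p, q]ᵀ = Aᵀy is [[5, 45]; [45, 1329]]·[p, q]ᵀ = [51, 1407]ᵀ.
det = 5·1329 − 45² = 4620.
p = (51·1329 − 45·1407)/4620 = 372/385; q = (5·1407 − 45·51)/4620 = 79/77.

p = 0.97, q = 1.03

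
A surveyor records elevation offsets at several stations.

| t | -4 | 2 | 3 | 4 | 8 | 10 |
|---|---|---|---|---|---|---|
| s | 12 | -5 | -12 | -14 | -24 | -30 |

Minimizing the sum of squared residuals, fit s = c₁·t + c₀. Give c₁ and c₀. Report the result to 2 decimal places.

Sums needed: Σt·t = 209, Σt = 23, Σ1 = 6.
Right-hand side: Σt·s = -642, Σs = -73.
Determinant 209·6 − 23² = 725.
c₁ = ((-642)·6 − 23·(-73))/725 = -2173/725; c₀ = (209·(-73) − 23·(-642))/725 = -491/725.

c₁ = -3.00, c₀ = -0.68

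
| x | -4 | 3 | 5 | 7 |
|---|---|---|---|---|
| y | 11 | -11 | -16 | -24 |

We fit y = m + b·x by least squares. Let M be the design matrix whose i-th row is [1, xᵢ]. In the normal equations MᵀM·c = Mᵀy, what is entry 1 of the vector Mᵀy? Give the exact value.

Entry 1 ↔ basis 1, so (Mᵀy)_{1} = Σᵢ yᵢ = (1)·(11) + (1)·(-11) + (1)·(-16) + (1)·(-24) = -40.

-40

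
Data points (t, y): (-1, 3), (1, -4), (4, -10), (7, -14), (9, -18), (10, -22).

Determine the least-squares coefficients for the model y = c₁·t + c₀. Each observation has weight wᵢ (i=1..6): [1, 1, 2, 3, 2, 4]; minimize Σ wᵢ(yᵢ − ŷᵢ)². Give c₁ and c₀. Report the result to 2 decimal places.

c₁ = -2.07, c₀ = -0.50

The normal equations are: 743·c₁ + 87·c₀ = -1585;  87·c₁ + 13·c₀ = -187.
(Σwᵢ·t·t = 743, Σwᵢ·t = 87, Σwᵢ·1 = 13, Σwᵢ·t·y = -1585, Σwᵢ·y = -187.)
det = 743·13 − 87² = 2090.
c₁ = ((-1585)·13 − 87·(-187))/2090 = -2168/1045; c₀ = (743·(-187) − 87·(-1585))/2090 = -523/1045.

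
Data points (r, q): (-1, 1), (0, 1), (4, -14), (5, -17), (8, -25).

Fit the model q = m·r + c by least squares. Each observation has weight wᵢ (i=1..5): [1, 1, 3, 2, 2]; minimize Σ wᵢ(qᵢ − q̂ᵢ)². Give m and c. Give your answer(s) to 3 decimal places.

m = -3.061, c = -1.194

Normal-equation sums: Σwᵢ·r·r = 227, Σwᵢ·r = 37, Σwᵢ·1 = 9.
Moment sums: Σwᵢ·r·q = -739, Σwᵢ·q = -124.
XᵀWX·[m, c]ᵀ = XᵀWq becomes [[227, 37]; [37, 9]]·[m, c]ᵀ = [-739, -124]ᵀ.
Determinant 227·9 − 37² = 674.
m = ((-739)·9 − 37·(-124))/674 = -2063/674; c = (227·(-124) − 37·(-739))/674 = -805/674.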